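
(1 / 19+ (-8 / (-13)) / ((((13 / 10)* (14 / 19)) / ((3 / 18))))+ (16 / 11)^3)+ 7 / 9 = 1081010954 / 269251983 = 4.01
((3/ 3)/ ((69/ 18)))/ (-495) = -2/ 3795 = -0.00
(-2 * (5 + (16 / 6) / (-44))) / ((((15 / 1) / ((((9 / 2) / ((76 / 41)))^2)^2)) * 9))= -37308522483 / 14679357440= -2.54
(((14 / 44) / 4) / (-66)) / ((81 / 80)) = -35 / 29403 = -0.00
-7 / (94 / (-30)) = 105 / 47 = 2.23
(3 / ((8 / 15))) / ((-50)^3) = -9 / 200000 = -0.00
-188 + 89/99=-18523/99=-187.10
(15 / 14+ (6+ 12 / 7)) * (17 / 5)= 2091 / 70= 29.87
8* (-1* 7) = -56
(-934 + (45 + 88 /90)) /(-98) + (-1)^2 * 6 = 66421 /4410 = 15.06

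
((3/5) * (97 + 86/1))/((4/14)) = 3843/10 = 384.30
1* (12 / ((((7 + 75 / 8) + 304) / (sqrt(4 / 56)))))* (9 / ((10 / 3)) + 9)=0.12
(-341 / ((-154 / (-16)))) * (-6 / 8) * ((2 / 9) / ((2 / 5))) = 310 / 21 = 14.76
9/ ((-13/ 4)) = -36/ 13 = -2.77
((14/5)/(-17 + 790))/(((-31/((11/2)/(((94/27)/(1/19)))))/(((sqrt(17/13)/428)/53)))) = -2079 * sqrt(221)/63103818174280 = -0.00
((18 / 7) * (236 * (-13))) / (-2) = 27612 / 7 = 3944.57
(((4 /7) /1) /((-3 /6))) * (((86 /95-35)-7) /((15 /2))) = 62464 /9975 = 6.26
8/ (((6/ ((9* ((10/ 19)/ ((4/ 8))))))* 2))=120/ 19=6.32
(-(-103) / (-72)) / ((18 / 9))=-103 / 144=-0.72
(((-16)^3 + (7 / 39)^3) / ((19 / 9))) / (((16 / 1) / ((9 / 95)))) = -728910843 / 63449360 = -11.49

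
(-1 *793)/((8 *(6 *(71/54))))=-7137/568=-12.57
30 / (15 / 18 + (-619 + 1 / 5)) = -900 / 18539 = -0.05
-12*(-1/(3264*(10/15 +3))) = 3/2992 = 0.00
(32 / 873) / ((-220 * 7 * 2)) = -4 / 336105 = -0.00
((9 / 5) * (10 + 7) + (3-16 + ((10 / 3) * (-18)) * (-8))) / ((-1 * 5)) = -2488 / 25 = -99.52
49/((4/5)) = 245/4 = 61.25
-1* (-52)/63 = 0.83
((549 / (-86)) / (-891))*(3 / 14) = 61 / 39732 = 0.00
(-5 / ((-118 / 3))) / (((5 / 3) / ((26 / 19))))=117 / 1121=0.10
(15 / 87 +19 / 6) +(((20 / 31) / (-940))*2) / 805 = 681445837 / 204081990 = 3.34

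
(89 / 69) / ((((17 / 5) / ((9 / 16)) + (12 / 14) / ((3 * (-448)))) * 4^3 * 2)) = 65415 / 39233492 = 0.00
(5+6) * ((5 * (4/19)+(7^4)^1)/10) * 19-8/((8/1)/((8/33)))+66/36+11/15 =8283862/165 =50205.22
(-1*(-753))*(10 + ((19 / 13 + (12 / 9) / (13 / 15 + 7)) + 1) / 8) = 23861817 / 3068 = 7777.65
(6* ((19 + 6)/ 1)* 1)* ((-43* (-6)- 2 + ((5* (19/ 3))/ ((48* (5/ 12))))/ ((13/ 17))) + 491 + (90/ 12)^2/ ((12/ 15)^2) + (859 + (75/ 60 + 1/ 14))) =741373025/ 2912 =254592.38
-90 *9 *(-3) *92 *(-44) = -9836640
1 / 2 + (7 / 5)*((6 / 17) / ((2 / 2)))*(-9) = -671 / 170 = -3.95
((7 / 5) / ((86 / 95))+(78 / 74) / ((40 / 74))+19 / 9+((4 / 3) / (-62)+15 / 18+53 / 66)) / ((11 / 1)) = 19062583 / 29032740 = 0.66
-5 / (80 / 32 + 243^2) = -10 / 118103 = -0.00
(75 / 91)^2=5625 / 8281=0.68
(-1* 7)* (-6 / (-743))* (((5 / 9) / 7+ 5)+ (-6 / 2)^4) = -4.87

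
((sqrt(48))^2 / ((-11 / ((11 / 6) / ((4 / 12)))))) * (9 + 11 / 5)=-1344 / 5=-268.80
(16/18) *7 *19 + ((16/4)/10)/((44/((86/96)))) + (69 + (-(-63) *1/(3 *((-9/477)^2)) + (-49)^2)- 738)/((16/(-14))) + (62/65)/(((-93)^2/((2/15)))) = -5076109157687/95752800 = -53012.64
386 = 386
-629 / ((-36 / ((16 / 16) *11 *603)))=463573 / 4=115893.25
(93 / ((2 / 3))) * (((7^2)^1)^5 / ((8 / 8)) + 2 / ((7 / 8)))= 551674165761 / 14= 39405297554.36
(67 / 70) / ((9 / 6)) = 67 / 105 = 0.64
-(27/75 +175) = -4384/25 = -175.36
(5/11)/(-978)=-5/10758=-0.00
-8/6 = -4/3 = -1.33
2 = 2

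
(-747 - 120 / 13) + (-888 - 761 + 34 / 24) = -2403.81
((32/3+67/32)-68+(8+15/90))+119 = 6905/96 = 71.93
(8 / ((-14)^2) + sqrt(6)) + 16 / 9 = 802 / 441 + sqrt(6) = 4.27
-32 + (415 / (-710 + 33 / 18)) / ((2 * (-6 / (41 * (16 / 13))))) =-1631464 / 55237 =-29.54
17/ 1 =17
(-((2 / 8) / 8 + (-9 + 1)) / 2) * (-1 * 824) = -26265 / 8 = -3283.12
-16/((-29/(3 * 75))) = 3600/29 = 124.14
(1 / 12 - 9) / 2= -4.46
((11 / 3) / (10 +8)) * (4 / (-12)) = -11 / 162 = -0.07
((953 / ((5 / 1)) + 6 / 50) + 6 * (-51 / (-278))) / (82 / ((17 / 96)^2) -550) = 192640753 / 2073747950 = 0.09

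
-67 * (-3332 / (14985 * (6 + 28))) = 6566 / 14985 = 0.44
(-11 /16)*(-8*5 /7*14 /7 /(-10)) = -11 /14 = -0.79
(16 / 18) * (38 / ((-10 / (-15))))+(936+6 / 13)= 38498 / 39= 987.13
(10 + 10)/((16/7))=35/4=8.75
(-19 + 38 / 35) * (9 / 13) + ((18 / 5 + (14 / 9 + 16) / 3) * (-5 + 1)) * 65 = -30342521 / 12285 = -2469.88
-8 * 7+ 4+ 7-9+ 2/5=-268/5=-53.60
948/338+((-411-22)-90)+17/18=-1579561/3042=-519.25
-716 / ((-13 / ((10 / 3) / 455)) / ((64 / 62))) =45824 / 110019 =0.42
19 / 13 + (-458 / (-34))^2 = 687224 / 3757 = 182.92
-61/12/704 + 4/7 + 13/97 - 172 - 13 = -1057190347/5736192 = -184.30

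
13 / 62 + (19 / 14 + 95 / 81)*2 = 185249 / 35154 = 5.27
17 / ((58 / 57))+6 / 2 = 1143 / 58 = 19.71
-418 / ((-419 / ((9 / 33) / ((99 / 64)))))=2432 / 13827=0.18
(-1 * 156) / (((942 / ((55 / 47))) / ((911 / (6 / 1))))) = -651365 / 22137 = -29.42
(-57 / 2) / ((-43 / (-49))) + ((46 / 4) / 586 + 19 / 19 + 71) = 1992803 / 50396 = 39.54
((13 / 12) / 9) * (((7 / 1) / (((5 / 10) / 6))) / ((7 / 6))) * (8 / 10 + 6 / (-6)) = -26 / 15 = -1.73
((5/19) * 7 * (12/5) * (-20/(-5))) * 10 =176.84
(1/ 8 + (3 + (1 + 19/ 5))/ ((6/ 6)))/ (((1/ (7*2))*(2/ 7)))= 15533/ 40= 388.32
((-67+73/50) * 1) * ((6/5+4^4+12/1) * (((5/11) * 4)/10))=-4410842/1375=-3207.89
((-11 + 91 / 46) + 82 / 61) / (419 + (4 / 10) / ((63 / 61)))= -6786045 / 370692242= -0.02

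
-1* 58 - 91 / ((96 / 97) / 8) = -9523 / 12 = -793.58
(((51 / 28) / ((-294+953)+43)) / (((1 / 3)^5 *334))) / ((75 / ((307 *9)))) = 422739 / 6078800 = 0.07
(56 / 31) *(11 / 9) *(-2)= -1232 / 279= -4.42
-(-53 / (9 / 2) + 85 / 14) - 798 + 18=-97561 / 126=-774.29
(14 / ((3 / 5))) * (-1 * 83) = -5810 / 3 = -1936.67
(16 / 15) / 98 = 0.01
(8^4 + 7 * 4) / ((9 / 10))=41240 / 9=4582.22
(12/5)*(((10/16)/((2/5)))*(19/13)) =285/52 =5.48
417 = 417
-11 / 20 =-0.55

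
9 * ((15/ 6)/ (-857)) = -45/ 1714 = -0.03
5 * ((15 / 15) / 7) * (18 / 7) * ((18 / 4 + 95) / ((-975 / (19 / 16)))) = -11343 / 50960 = -0.22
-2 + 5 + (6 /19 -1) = 44 /19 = 2.32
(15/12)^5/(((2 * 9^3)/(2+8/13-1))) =21875/6469632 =0.00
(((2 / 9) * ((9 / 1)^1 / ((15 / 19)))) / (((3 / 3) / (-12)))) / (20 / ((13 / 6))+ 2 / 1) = -988 / 365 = -2.71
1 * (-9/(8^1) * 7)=-63/8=-7.88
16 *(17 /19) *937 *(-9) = -2293776 /19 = -120725.05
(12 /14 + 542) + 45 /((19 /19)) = 587.86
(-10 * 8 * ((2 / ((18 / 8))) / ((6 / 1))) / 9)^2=102400 / 59049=1.73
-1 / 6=-0.17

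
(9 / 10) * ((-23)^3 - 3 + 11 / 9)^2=11994411361 / 90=133271237.34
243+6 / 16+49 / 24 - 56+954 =13721 / 12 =1143.42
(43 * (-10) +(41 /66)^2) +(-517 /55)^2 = -37162571 /108900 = -341.25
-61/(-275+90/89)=5429/24385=0.22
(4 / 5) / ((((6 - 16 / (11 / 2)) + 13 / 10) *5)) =88 / 2415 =0.04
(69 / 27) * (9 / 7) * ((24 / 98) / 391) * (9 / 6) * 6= 108 / 5831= 0.02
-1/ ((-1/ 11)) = 11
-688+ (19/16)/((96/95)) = -1054963/1536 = -686.82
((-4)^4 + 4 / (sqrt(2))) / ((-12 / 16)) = -1024 / 3-8 *sqrt(2) / 3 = -345.10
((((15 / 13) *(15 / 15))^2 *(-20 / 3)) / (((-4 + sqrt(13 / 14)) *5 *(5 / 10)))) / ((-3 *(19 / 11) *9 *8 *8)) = -1925 / 6097689 - 275 *sqrt(182) / 48781512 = -0.00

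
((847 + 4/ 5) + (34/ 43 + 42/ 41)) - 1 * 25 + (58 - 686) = 1733162/ 8815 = 196.62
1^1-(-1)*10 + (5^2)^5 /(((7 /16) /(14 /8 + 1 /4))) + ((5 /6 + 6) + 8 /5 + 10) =9375006181 /210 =44642886.58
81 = 81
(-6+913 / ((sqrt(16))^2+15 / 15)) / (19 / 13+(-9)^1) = -6.33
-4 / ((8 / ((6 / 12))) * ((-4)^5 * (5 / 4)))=1 / 5120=0.00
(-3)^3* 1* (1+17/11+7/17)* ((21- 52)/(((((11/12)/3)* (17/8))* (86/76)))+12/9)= 4905470556/1503667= 3262.34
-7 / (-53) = 7 / 53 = 0.13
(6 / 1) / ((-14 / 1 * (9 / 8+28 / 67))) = -1608 / 5789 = -0.28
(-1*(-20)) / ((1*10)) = 2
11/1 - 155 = -144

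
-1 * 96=-96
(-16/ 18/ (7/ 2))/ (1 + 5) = -8/ 189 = -0.04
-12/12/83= -1/83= -0.01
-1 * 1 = -1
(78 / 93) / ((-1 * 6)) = -13 / 93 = -0.14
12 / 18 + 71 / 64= 341 / 192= 1.78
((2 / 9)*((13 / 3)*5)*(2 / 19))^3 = 17576000 / 135005697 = 0.13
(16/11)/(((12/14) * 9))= 56/297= 0.19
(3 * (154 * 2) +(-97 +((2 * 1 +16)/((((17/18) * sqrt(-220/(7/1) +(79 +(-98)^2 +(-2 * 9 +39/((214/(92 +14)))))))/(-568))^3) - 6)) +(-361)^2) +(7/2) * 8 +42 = 131212 - 3602109028718592 * sqrt(5415280486)/64204438072170737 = 127083.40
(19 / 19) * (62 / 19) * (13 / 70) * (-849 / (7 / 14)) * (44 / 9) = -10036312 / 1995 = -5030.73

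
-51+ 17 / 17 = -50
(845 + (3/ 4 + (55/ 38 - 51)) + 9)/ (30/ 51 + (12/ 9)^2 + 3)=9362835/ 62396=150.06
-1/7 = -0.14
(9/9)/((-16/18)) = -9/8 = -1.12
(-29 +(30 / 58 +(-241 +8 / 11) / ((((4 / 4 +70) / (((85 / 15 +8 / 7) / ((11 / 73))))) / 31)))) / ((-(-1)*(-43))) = 756141773 / 6817349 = 110.91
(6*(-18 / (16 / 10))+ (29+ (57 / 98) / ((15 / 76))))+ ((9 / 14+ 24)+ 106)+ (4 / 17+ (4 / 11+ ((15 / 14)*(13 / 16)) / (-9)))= 420436559 / 4398240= 95.59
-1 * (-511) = 511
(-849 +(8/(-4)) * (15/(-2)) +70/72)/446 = -29989/16056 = -1.87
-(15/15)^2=-1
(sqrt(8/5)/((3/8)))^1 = 16 * sqrt(10)/15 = 3.37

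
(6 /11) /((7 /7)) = 6 /11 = 0.55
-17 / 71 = -0.24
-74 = -74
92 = 92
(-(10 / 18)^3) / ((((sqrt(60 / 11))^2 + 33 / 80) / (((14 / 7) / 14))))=-110000 / 26346789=-0.00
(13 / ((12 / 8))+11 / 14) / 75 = 397 / 3150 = 0.13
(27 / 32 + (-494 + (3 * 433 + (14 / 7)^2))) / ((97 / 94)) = 1218005 / 1552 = 784.80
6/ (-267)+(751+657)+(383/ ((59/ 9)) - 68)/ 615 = 909364613/ 645873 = 1407.96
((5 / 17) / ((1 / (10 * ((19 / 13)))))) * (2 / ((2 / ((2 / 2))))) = 950 / 221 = 4.30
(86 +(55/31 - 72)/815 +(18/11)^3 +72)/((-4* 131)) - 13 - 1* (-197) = 3236792142577/17620922660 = 183.69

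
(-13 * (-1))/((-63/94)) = -19.40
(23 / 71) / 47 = 23 / 3337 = 0.01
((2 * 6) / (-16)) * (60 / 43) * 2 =-90 / 43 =-2.09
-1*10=-10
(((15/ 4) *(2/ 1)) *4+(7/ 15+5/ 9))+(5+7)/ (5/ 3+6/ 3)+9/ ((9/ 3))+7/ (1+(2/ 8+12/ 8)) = 19721/ 495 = 39.84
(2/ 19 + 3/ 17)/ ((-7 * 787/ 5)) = -65/ 254201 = -0.00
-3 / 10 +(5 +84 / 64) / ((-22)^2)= -11111 / 38720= -0.29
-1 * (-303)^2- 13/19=-1744384/19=-91809.68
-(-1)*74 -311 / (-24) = 86.96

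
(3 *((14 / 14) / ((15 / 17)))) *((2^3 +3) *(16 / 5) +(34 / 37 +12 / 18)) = 347072 / 2775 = 125.07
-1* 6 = -6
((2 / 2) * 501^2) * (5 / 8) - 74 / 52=16314917 / 104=156874.20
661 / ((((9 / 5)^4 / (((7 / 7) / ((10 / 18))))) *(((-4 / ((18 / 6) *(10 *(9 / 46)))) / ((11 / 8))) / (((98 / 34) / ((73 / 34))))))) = -222674375 / 725328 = -307.00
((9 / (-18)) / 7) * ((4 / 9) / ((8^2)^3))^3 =-1 / 2872733612308955136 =-0.00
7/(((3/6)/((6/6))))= 14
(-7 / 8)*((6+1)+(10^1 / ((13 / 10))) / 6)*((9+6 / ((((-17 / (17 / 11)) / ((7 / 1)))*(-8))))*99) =-2828511 / 416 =-6799.31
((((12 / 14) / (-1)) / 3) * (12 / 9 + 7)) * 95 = -4750 / 21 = -226.19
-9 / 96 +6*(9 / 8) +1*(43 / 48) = 725 / 96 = 7.55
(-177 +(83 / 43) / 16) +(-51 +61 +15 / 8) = -113523 / 688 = -165.00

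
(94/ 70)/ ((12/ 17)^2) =13583/ 5040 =2.70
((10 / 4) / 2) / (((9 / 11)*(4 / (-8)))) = -55 / 18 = -3.06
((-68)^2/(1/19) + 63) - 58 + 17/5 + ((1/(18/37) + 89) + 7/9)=2638687/30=87956.23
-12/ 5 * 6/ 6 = -12/ 5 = -2.40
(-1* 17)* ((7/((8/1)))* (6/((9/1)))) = -119/12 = -9.92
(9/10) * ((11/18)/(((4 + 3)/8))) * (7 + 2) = 198/35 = 5.66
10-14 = -4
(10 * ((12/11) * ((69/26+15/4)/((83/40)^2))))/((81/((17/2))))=5032000/2955381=1.70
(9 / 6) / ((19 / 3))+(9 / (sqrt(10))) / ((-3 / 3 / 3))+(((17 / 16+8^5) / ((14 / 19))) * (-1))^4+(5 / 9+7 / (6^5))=45468463216115911126665386415065 / 11623902216192-27 * sqrt(10) / 10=3911635040492573694.55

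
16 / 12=4 / 3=1.33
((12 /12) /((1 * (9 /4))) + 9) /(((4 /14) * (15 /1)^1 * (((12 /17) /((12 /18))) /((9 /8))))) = 2023 /864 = 2.34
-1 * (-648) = 648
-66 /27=-22 /9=-2.44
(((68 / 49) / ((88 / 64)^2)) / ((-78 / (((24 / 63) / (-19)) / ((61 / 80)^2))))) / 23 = 111411200 / 7895987626527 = 0.00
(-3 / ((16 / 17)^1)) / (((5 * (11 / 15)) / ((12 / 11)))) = -459 / 484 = -0.95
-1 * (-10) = 10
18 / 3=6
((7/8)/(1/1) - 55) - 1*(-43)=-89/8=-11.12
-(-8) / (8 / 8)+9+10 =27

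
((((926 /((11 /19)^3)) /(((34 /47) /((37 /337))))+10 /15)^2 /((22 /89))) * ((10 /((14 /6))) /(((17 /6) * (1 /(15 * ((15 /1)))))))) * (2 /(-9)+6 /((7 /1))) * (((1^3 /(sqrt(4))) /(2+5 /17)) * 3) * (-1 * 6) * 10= -7342360293830248016472300000 /407423310169682807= -18021453634.48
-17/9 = -1.89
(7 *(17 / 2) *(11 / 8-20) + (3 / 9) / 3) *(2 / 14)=-158.30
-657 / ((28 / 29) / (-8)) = 38106 / 7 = 5443.71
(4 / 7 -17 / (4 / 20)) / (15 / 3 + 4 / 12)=-1773 / 112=-15.83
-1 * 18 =-18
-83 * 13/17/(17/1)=-1079/289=-3.73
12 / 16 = 3 / 4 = 0.75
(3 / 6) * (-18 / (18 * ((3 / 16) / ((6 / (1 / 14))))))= -224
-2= -2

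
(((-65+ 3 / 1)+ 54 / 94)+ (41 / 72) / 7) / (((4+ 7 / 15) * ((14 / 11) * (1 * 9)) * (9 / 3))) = -79921655 / 199974096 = -0.40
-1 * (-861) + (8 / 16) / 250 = 861.00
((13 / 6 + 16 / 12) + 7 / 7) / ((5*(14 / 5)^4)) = 1125 / 76832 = 0.01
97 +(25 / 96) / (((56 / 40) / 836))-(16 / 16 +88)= 27469 / 168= 163.51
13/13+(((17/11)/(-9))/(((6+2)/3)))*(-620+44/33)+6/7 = 28895/693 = 41.70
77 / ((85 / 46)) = 3542 / 85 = 41.67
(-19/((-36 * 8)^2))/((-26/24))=19/89856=0.00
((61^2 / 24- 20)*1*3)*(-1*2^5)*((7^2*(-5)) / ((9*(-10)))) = -317618 / 9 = -35290.89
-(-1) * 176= 176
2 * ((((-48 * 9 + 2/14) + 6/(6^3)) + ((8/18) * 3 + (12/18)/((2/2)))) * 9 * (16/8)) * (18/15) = -649902/35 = -18568.63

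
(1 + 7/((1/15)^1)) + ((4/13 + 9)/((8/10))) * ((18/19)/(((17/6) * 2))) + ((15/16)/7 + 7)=54120289/470288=115.08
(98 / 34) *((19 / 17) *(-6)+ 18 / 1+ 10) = 17738 / 289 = 61.38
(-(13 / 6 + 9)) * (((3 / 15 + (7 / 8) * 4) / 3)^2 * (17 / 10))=-28.88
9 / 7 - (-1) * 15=114 / 7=16.29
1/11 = 0.09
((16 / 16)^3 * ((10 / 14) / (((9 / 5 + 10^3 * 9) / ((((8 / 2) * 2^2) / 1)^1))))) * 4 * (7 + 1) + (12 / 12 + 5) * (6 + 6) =22697336 / 315063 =72.04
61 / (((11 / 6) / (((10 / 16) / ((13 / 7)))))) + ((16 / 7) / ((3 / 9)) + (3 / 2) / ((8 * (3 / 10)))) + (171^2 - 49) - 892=226775987 / 8008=28318.68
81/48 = 27/16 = 1.69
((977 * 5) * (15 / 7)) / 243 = 24425 / 567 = 43.08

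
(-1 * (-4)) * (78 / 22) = 156 / 11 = 14.18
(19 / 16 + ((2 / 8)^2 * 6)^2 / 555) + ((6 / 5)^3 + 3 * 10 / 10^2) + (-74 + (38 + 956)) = 273271863 / 296000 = 923.22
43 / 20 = 2.15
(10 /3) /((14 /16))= 80 /21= 3.81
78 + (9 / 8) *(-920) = -957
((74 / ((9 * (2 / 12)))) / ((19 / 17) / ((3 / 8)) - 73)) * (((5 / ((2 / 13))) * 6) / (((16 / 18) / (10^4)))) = -5519475000 / 3571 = -1545638.48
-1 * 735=-735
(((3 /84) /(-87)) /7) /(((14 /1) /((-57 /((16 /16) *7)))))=19 /557032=0.00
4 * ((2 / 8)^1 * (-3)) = -3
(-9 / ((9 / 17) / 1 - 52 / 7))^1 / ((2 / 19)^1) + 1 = 21991 / 1642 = 13.39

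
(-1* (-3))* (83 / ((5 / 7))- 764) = -9717 / 5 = -1943.40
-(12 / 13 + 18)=-246 / 13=-18.92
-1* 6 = -6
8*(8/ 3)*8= 512/ 3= 170.67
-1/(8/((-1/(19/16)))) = 2/19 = 0.11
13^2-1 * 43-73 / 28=3455 / 28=123.39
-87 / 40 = -2.18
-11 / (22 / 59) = -59 / 2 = -29.50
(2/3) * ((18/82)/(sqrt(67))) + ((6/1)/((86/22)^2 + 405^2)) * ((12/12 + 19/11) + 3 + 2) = 0.02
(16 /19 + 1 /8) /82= 0.01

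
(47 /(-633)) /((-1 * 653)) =47 /413349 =0.00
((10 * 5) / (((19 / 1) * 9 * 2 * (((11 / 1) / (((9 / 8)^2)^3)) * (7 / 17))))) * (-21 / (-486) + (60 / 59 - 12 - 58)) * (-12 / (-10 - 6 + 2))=-612456173325 / 158392385536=-3.87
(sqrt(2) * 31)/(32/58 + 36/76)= 17081 * sqrt(2)/565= 42.75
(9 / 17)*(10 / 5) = 18 / 17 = 1.06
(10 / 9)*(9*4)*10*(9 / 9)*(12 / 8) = 600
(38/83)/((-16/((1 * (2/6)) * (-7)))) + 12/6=4117/1992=2.07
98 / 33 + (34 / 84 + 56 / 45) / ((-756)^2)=11762222309 / 3960744480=2.97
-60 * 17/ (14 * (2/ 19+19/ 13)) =-41990/ 903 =-46.50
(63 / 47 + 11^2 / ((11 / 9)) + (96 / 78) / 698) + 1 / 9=192785051 / 1919151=100.45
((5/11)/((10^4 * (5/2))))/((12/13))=13/660000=0.00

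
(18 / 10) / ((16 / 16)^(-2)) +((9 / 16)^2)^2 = 622629 / 327680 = 1.90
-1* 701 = -701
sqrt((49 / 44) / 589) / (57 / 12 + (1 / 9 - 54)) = -126 *sqrt(6479) / 11461351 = -0.00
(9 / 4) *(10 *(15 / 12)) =225 / 8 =28.12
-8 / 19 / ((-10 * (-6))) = -2 / 285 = -0.01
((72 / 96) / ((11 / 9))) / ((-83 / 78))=-1053 / 1826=-0.58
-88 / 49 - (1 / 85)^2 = -635849 / 354025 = -1.80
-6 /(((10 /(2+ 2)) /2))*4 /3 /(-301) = 32 /1505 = 0.02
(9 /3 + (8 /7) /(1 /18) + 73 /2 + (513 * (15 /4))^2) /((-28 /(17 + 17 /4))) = -2808699.12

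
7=7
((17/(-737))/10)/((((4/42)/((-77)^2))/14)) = -1346961/670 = -2010.39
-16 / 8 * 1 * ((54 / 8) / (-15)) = 9 / 10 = 0.90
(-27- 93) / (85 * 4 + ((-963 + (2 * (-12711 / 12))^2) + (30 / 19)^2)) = -173280 / 6479836997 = -0.00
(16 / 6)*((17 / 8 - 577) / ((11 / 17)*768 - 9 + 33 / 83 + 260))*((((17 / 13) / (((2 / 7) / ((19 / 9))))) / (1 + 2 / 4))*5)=-429007495 / 6502158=-65.98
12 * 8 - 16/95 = 9104/95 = 95.83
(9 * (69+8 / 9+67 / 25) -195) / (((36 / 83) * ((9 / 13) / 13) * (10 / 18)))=160651231 / 4500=35700.27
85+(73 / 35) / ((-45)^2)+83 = 11907073 / 70875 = 168.00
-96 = -96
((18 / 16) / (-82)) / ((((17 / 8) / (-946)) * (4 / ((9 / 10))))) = 1.37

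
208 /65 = 16 /5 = 3.20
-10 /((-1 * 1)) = 10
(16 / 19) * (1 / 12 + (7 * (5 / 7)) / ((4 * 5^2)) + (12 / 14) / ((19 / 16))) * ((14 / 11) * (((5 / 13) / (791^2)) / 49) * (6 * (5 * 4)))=2183680 / 1582676982887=0.00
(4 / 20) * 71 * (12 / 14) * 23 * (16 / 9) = 52256 / 105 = 497.68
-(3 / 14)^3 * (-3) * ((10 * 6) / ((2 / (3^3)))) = 32805 / 1372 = 23.91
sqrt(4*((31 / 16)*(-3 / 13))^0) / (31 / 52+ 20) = 104 / 1071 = 0.10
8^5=32768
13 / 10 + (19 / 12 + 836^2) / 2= 41934011 / 120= 349450.09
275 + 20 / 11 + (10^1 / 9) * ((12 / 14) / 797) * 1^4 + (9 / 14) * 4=51437803 / 184107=279.39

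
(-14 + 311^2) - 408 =96299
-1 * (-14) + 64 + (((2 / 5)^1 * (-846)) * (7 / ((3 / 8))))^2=997551006 / 25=39902040.24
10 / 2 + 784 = 789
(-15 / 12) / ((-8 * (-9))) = -5 / 288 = -0.02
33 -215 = -182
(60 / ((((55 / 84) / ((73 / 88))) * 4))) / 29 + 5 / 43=232847 / 301774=0.77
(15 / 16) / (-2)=-15 / 32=-0.47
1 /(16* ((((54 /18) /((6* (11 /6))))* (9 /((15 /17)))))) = 55 /2448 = 0.02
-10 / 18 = -5 / 9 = -0.56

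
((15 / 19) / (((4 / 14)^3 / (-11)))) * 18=-6702.04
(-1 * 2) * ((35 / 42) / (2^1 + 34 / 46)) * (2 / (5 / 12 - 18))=920 / 13293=0.07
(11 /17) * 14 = 154 /17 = 9.06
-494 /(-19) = 26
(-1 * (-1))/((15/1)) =1/15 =0.07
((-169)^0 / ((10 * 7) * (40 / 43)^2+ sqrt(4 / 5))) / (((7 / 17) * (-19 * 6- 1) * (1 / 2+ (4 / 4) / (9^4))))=-1649855304000 / 2366364255407851+ 381322807137 * sqrt(5) / 82822748939274785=-0.00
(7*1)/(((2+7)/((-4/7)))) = -4/9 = -0.44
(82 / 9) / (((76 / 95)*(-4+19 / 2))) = 205 / 99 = 2.07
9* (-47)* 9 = -3807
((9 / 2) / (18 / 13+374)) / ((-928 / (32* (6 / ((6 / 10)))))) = -0.00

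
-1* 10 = -10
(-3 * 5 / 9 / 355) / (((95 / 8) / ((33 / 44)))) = -2 / 6745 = -0.00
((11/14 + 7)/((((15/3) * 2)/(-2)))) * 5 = -109/14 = -7.79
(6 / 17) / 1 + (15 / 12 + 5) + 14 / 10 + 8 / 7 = 21767 / 2380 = 9.15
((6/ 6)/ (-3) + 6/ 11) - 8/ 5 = -229/ 165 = -1.39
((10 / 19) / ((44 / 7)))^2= 0.01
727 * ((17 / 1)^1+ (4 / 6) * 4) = 42893 / 3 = 14297.67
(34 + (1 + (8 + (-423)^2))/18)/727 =9975/727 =13.72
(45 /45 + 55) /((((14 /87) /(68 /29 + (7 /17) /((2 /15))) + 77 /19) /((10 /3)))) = 8142640 /178073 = 45.73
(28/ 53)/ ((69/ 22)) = 616/ 3657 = 0.17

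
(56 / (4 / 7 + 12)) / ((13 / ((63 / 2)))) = 3087 / 286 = 10.79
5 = 5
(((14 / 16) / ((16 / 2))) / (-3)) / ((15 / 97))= -679 / 2880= -0.24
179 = 179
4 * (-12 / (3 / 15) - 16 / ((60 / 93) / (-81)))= 38976 / 5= 7795.20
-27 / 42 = -9 / 14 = -0.64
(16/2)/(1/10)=80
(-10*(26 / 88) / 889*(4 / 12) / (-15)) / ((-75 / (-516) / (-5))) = -1118 / 440055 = -0.00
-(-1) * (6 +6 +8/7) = 92/7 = 13.14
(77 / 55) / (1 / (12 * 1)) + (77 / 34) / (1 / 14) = 4123 / 85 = 48.51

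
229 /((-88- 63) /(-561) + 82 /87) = 1241867 /6571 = 188.99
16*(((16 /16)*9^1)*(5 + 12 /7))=6768 /7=966.86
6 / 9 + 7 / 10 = 41 / 30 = 1.37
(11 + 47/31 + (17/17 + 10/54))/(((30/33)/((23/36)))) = 725351/75330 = 9.63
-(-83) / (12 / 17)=1411 / 12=117.58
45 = 45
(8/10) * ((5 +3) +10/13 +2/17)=7856/1105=7.11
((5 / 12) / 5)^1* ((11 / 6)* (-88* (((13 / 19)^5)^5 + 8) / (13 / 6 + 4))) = -60065934434562462370836461647350590 / 3443830340465475312854555580378463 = -17.44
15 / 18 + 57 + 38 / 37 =13067 / 222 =58.86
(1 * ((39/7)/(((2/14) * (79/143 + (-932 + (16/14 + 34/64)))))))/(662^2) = -104104/1087666937061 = -0.00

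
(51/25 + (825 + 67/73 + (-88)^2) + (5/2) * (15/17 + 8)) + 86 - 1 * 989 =477236707/62050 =7691.16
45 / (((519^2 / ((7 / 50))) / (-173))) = -7 / 1730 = -0.00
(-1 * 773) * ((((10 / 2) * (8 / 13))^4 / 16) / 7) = -123680000 / 199927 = -618.63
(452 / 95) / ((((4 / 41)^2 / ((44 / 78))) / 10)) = 2089483 / 741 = 2819.82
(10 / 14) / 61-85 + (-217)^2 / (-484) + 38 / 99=-338328323 / 1860012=-181.90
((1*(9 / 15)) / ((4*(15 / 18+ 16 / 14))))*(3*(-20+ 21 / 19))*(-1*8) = 271404 / 7885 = 34.42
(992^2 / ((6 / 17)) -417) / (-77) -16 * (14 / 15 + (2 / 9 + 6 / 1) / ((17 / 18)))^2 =-185806563743 / 5006925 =-37109.92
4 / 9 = 0.44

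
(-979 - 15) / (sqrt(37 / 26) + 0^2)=-994 * sqrt(962) / 37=-833.24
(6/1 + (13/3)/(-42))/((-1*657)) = -0.01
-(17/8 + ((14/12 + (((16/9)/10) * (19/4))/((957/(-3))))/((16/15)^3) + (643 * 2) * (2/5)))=-6761571741/13066240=-517.48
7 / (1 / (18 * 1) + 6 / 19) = 2394 / 127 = 18.85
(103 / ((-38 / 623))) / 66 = -64169 / 2508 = -25.59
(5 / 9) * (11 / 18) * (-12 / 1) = -110 / 27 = -4.07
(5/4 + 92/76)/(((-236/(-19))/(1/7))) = 187/6608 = 0.03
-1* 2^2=-4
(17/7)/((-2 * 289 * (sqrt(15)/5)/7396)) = -3698 * sqrt(15)/357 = -40.12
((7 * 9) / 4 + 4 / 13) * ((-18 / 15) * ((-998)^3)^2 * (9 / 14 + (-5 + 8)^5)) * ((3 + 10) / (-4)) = 105531645602753164903644 / 7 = 15075949371821880700520.57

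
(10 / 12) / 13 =5 / 78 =0.06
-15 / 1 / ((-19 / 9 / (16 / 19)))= 5.98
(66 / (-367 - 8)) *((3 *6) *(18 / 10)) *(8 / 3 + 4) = -4752 / 125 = -38.02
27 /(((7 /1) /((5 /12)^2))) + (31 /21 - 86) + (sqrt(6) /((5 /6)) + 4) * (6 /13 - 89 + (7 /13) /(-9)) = -698.67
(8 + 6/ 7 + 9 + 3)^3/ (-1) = -3112136/ 343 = -9073.28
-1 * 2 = -2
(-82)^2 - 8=6716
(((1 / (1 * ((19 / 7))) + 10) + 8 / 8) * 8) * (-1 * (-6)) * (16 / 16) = 10368 / 19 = 545.68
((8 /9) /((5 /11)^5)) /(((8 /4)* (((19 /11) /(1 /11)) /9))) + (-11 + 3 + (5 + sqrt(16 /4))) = 584829 /59375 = 9.85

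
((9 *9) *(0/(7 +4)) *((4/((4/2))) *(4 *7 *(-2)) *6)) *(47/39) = 0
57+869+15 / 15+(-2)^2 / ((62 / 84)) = 28905 / 31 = 932.42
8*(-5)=-40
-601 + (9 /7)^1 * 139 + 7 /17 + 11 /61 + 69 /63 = -9159371 /21777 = -420.60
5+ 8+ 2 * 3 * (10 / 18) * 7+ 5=124 / 3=41.33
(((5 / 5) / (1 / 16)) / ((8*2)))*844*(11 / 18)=4642 / 9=515.78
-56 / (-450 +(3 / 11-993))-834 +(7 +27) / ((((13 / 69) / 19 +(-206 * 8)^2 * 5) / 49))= -117809365195074496 / 141264827066355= -833.96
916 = 916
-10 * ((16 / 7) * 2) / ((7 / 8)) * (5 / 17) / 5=-2560 / 833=-3.07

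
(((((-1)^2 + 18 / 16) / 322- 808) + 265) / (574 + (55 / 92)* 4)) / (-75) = 1398751 / 111358800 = 0.01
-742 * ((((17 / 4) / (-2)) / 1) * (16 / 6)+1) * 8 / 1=83104 / 3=27701.33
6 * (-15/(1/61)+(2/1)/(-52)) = -71373/13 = -5490.23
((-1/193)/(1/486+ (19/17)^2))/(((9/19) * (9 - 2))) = -296514/237417985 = -0.00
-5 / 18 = -0.28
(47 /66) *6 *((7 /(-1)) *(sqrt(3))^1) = -329 *sqrt(3) /11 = -51.80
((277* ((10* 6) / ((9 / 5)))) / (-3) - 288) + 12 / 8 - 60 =-61637 / 18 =-3424.28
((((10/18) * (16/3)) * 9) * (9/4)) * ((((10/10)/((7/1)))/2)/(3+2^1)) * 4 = 24/7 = 3.43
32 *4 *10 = 1280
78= 78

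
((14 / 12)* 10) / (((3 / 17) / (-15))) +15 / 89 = -264730 / 267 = -991.50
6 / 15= 2 / 5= 0.40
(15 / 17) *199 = 175.59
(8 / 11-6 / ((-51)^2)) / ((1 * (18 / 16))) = 55312 / 85833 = 0.64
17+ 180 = 197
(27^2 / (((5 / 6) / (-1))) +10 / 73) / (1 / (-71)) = 22666892 / 365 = 62101.07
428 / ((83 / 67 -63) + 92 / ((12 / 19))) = 86028 / 16865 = 5.10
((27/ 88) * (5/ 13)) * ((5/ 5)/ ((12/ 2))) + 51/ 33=3581/ 2288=1.57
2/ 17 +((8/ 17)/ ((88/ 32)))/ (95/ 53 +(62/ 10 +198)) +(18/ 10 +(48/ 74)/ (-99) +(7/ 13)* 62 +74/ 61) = 13668833511791/ 374389546245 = 36.51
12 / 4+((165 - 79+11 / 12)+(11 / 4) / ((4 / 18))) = 2455 / 24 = 102.29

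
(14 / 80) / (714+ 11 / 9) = 63 / 257480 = 0.00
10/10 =1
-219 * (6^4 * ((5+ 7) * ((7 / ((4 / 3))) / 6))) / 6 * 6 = -2980152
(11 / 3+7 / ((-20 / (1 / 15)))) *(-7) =-7651 / 300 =-25.50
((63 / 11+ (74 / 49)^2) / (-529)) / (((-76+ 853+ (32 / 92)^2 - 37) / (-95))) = 20092405 / 10340540364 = 0.00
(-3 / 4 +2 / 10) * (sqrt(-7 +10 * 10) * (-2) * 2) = 11 * sqrt(93) / 5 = 21.22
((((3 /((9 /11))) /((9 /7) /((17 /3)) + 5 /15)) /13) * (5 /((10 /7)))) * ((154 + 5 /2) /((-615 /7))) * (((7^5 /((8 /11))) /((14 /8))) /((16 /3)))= -530230748663 /68224000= -7771.91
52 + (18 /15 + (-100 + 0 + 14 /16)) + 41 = -197 /40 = -4.92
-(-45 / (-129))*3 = -45 / 43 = -1.05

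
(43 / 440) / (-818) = -43 / 359920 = -0.00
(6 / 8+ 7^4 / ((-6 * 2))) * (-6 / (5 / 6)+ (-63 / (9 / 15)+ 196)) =-250562 / 15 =-16704.13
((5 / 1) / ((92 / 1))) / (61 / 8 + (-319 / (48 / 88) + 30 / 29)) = -870 / 9223391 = -0.00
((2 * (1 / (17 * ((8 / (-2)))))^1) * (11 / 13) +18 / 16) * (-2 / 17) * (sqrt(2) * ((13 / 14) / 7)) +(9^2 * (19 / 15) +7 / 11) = 5678 / 55 - 1945 * sqrt(2) / 113288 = 103.21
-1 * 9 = -9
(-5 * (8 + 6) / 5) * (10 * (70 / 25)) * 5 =-1960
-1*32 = -32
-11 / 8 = -1.38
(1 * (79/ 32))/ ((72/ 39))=1027/ 768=1.34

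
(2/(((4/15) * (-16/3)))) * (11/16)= -495/512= -0.97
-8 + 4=-4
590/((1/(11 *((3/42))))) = 463.57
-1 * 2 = -2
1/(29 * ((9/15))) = 5/87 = 0.06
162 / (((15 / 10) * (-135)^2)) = 4 / 675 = 0.01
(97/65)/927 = 97/60255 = 0.00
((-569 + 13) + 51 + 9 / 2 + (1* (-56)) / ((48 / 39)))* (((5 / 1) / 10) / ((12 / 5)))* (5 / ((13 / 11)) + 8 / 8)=-595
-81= -81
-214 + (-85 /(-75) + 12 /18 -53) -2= -1336 /5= -267.20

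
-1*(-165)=165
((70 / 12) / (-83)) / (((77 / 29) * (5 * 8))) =-29 / 43824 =-0.00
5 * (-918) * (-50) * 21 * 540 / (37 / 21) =54653130000 / 37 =1477111621.62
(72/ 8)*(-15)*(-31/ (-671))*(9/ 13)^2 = -338985/ 113399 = -2.99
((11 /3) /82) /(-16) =-11 /3936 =-0.00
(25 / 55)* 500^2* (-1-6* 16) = -121250000 / 11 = -11022727.27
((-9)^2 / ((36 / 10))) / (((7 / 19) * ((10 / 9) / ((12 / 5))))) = 4617 / 35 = 131.91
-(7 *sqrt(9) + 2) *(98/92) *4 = -98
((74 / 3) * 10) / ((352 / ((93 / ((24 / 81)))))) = 154845 / 704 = 219.95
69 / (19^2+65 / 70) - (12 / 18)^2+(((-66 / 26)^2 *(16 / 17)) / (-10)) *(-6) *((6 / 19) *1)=1238178934 / 1382961645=0.90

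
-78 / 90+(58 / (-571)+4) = 25967 / 8565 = 3.03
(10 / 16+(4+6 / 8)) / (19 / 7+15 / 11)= 3311 / 2512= 1.32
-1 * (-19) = 19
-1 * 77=-77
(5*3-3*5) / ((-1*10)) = 0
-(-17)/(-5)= -17/5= -3.40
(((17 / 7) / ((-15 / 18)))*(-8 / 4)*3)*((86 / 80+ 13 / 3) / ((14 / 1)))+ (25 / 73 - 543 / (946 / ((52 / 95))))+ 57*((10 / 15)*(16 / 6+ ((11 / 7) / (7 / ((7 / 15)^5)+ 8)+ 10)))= 3666461780727251521 / 7508615289275100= 488.30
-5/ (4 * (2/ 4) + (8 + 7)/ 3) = -5/ 7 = -0.71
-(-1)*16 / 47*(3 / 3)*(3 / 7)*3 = 144 / 329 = 0.44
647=647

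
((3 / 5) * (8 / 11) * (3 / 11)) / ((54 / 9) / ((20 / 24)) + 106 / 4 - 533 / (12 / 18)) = -72 / 463309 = -0.00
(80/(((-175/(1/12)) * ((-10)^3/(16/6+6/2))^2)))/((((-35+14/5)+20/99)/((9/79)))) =9537/2189741750000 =0.00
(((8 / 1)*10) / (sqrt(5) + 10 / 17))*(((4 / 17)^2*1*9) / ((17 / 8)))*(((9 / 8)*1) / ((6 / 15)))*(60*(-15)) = 466560000 / 77741 - 46656000*sqrt(5) / 4573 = -16812.00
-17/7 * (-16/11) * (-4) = -1088/77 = -14.13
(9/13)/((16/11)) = 99/208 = 0.48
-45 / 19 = -2.37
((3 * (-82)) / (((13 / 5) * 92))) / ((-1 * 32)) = 615 / 19136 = 0.03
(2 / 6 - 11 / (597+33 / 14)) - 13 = -12.69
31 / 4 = 7.75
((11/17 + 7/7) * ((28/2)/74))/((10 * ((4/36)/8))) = 7056/3145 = 2.24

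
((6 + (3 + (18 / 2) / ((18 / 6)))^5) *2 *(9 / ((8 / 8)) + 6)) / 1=233460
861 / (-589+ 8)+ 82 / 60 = -287 / 2490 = -0.12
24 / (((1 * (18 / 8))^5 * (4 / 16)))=32768 / 19683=1.66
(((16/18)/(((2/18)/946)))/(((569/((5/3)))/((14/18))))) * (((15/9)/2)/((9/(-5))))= -3311000/414801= -7.98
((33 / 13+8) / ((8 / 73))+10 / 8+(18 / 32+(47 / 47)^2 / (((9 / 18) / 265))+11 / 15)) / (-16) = -1961573 / 49920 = -39.29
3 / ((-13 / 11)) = -33 / 13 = -2.54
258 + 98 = 356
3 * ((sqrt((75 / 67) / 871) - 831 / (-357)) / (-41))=-831 / 4879 - 15 * sqrt(39) / 35711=-0.17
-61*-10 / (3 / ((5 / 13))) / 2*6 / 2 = 1525 / 13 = 117.31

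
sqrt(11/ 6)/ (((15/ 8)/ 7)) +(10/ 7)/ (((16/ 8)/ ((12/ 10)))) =6/ 7 +28 * sqrt(66)/ 45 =5.91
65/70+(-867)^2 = 10523659/14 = 751689.93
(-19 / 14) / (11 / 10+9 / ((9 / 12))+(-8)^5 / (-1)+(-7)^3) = -95 / 2270667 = -0.00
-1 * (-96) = 96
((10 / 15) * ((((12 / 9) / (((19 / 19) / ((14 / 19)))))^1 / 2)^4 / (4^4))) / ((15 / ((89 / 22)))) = 213689 / 5225220495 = 0.00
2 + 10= 12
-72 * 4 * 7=-2016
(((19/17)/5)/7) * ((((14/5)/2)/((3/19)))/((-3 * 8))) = -361/30600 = -0.01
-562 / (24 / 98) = -13769 / 6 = -2294.83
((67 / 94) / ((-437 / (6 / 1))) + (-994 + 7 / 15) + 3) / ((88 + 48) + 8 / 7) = -7.22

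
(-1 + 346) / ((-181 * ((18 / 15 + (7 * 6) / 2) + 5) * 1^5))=-1725 / 24616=-0.07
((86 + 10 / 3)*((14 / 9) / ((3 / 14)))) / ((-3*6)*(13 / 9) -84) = -26264 / 4455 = -5.90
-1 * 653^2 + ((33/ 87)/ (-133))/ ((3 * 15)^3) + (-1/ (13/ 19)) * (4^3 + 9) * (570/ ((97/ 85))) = -212604341152382246/ 443202566625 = -479700.16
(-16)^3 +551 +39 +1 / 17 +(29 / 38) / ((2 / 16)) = -1130447 / 323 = -3499.84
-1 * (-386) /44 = 193 /22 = 8.77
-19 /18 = -1.06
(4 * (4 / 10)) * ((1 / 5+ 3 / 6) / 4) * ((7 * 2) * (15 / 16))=147 / 40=3.68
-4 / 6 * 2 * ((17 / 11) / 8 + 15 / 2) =-677 / 66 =-10.26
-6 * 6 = -36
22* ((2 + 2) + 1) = 110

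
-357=-357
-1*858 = -858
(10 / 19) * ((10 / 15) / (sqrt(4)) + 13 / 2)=205 / 57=3.60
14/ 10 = 7/ 5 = 1.40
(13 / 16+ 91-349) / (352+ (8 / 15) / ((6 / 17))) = -185175 / 254528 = -0.73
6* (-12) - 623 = -695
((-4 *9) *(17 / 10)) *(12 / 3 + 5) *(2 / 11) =-100.15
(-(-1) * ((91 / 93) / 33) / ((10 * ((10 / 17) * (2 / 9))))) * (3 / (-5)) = -4641 / 341000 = -0.01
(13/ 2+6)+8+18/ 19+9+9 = 1499/ 38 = 39.45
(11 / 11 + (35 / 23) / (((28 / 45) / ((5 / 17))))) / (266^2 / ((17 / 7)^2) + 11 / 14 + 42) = 319991 / 2240739442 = 0.00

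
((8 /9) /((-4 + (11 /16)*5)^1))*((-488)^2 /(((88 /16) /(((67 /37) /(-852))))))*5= 5105807360 /7021971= 727.12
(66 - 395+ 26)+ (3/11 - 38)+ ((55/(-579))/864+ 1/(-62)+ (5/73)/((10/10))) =-4242382606763/12452872608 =-340.68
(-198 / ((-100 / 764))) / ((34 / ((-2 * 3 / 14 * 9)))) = -510543 / 2975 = -171.61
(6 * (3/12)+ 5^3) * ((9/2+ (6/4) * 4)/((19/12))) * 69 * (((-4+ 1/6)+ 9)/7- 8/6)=-1309275/38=-34454.61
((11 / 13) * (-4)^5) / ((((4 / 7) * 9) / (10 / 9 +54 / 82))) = -12871936 / 43173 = -298.15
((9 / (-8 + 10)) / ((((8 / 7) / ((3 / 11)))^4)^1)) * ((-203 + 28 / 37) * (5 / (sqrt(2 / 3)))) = -65488559535 * sqrt(6) / 8875491328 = -18.07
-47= -47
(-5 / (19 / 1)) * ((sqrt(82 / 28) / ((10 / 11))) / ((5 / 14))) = -1.39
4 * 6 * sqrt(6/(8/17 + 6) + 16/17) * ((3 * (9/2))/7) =324 * sqrt(1633445)/6545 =63.27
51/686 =0.07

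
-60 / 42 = -10 / 7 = -1.43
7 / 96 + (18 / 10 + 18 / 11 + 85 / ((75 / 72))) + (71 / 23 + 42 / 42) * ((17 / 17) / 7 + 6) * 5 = 179058497 / 850080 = 210.64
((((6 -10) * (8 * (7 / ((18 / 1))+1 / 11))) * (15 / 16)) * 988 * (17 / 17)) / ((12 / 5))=-5925.51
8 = 8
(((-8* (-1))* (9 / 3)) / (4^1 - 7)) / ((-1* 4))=2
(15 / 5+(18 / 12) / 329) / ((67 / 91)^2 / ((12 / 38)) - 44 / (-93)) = 217507563 / 158519203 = 1.37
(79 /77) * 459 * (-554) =-260890.83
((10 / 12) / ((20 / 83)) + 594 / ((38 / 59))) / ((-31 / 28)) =-2954903 / 3534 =-836.14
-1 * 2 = -2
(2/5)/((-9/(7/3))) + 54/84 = 1019/1890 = 0.54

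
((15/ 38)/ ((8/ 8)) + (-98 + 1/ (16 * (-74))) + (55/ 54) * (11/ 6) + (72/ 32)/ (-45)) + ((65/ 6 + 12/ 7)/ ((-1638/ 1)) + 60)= -207749569243/ 5803630560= -35.80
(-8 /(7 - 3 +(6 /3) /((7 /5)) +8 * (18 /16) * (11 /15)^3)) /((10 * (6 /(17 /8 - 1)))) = -1575 /94268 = -0.02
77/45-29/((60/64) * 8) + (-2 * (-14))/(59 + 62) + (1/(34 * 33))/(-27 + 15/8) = -1325947/689095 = -1.92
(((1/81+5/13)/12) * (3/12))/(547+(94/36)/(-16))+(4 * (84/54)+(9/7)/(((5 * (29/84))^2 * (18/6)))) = 7398854576636/1162233384975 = 6.37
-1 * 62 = -62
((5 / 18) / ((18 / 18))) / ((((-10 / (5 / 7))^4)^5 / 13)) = 65 / 1506028597655126428090368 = 0.00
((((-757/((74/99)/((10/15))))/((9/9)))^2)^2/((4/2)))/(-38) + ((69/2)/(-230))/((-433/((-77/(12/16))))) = -2734127663.06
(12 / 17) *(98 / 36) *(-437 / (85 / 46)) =-1969996 / 4335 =-454.44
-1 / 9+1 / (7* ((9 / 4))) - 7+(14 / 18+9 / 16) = -5753 / 1008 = -5.71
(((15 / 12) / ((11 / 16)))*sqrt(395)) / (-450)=-2*sqrt(395) / 495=-0.08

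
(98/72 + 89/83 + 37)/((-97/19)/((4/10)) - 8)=-2238713/1178766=-1.90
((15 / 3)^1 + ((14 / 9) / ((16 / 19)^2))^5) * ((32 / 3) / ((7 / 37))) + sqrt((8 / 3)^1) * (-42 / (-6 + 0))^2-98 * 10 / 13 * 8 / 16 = 98 * sqrt(6) / 3 + 53791666925089954687 / 17309123003547648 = 3187.72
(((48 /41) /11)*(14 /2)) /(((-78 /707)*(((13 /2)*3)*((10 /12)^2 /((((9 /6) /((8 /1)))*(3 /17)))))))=-534492 /32393075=-0.02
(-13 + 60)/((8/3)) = 141/8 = 17.62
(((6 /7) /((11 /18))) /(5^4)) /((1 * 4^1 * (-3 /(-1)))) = 9 /48125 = 0.00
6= 6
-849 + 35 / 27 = -22888 / 27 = -847.70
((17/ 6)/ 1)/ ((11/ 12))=34/ 11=3.09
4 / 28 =1 / 7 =0.14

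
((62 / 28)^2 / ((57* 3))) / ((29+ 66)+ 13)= 961 / 3619728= 0.00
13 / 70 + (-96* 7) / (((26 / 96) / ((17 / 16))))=-2398871 / 910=-2636.12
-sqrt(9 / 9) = -1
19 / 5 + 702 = 3529 / 5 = 705.80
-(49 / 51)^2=-0.92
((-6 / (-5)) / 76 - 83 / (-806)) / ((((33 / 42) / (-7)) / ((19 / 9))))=-445606 / 199485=-2.23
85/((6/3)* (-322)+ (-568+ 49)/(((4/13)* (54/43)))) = -1224/28615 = -0.04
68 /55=1.24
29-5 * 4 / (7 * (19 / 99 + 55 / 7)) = 79891 / 2789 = 28.65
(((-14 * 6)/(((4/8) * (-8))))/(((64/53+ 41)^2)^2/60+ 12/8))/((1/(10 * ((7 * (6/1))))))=596520363600/3577488217693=0.17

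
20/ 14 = 10/ 7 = 1.43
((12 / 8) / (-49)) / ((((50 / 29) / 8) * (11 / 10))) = -348 / 2695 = -0.13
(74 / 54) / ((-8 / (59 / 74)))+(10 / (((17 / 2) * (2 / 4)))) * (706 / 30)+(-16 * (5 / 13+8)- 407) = -46391551 / 95472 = -485.92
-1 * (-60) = 60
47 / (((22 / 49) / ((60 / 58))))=34545 / 319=108.29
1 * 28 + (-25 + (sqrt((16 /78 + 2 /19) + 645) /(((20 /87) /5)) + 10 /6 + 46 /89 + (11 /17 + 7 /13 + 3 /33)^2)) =10749947827 /1577906187 + 145 * sqrt(14173107) /988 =559.33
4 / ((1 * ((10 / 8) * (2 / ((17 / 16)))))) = 17 / 10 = 1.70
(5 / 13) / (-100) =-1 / 260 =-0.00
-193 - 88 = -281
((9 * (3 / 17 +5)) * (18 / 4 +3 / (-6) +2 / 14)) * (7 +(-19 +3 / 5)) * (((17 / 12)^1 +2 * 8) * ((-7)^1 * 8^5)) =747158962176 / 85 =8790105437.36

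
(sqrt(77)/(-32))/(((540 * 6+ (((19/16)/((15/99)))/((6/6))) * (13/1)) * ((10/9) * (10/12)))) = -9 * sqrt(77)/891170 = -0.00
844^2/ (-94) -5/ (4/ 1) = -1424907/ 188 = -7579.29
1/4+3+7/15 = 223/60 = 3.72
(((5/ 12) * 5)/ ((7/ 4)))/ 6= 25/ 126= 0.20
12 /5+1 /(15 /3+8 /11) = 811 /315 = 2.57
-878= -878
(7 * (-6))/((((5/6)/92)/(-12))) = 278208/5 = 55641.60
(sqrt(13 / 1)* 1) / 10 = sqrt(13) / 10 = 0.36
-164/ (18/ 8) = -656/ 9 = -72.89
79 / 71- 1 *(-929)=66038 / 71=930.11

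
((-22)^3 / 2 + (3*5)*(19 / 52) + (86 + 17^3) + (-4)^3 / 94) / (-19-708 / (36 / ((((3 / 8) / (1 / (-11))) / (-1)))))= 1565138 / 489411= 3.20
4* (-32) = -128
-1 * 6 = -6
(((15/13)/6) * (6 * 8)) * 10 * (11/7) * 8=105600/91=1160.44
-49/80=-0.61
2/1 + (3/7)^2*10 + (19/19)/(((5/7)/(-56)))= -18268/245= -74.56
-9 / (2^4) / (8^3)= -9 / 8192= -0.00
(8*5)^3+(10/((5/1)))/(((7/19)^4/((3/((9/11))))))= 463859062/7203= 64398.04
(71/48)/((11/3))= 0.40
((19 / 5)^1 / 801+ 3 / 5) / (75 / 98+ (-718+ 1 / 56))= -949424 / 1126001745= -0.00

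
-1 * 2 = -2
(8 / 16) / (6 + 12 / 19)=0.08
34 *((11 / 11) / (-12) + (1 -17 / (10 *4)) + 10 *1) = 21403 / 60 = 356.72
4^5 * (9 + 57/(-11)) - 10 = 42898/11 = 3899.82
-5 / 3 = -1.67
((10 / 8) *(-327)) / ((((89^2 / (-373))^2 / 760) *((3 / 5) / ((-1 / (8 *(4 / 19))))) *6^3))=684323377625 / 216837184896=3.16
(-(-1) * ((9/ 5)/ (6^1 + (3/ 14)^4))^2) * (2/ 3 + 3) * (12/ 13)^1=584412466176/ 1919874411325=0.30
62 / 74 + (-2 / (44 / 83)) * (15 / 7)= -41291 / 5698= -7.25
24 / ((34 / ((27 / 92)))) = 81 / 391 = 0.21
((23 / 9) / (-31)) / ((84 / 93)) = -23 / 252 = -0.09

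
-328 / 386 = -0.85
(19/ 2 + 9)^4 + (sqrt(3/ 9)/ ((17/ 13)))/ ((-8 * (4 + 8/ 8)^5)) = 1874161/ 16 - 13 * sqrt(3)/ 1275000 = 117135.06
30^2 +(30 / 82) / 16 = 900.02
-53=-53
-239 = -239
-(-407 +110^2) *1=-11693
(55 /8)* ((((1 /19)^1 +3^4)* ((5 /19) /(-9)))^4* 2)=48335431375000000 /111429157112001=433.78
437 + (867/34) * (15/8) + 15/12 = 7777/16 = 486.06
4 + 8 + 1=13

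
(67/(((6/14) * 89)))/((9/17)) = 7973/2403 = 3.32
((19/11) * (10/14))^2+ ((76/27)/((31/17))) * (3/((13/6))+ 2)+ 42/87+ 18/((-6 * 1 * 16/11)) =5.17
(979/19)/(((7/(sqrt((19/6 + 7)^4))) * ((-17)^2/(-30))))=-18214295/230622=-78.98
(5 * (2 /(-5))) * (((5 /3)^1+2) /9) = -22 /27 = -0.81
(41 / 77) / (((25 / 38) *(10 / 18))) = 14022 / 9625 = 1.46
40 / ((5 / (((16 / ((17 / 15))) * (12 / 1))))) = 23040 / 17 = 1355.29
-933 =-933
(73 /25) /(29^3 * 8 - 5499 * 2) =73 /4602850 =0.00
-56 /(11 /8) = -448 /11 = -40.73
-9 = -9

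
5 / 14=0.36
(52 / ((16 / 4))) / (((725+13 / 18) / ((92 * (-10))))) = -215280 / 13063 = -16.48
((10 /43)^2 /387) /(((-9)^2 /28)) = 2800 /57960603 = 0.00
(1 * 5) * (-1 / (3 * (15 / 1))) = -1 / 9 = -0.11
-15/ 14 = -1.07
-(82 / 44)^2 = -1681 / 484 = -3.47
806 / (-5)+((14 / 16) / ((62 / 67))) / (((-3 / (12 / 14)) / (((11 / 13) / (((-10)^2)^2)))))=-5197088737 / 32240000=-161.20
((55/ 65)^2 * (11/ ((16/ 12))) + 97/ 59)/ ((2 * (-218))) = -301159/ 17389424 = -0.02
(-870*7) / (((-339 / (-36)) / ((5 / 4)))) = -91350 / 113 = -808.41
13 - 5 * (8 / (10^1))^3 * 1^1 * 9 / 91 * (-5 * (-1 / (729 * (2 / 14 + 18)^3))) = 140201571299 / 10784736495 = 13.00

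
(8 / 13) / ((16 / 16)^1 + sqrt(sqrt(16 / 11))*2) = -128*sqrt(11) / 3185-88 / 3185 + 32*11^(3 / 4) / 3185 + 512*11^(1 / 4) / 3185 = 0.19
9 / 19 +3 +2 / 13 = 896 / 247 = 3.63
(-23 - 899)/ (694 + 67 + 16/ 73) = -67306/ 55569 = -1.21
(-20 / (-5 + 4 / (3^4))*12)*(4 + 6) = 194400 / 401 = 484.79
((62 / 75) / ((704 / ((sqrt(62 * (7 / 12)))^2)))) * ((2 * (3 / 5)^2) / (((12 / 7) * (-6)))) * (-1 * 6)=47089 / 2640000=0.02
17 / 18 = 0.94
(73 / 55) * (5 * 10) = 730 / 11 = 66.36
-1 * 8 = -8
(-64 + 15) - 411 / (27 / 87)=-4120 / 3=-1373.33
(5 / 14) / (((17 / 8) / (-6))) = -120 / 119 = -1.01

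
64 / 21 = 3.05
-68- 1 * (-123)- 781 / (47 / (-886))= 694551 / 47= 14777.68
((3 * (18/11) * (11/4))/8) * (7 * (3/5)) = 567/80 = 7.09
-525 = -525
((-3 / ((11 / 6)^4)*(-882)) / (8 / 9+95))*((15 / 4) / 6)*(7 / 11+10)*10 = 22568527800 / 138987013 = 162.38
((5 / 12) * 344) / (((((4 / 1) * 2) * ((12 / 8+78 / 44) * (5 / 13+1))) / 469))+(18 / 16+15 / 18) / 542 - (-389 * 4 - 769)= 8807129569 / 2107296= 4179.35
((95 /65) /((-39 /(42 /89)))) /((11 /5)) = -1330 /165451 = -0.01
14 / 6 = 2.33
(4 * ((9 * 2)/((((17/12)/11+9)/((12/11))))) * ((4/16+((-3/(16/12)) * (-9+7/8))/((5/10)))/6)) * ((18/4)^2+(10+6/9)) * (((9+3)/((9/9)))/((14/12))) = 20228616/1205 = 16787.23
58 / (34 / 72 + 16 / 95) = 198360 / 2191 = 90.53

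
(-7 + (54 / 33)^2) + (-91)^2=1001478 / 121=8276.68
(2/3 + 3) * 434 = 4774/3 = 1591.33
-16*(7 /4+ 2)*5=-300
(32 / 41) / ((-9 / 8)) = -256 / 369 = -0.69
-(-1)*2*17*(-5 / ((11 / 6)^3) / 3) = -12240 / 1331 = -9.20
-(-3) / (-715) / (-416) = 0.00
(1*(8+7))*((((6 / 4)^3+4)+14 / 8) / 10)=219 / 16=13.69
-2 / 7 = -0.29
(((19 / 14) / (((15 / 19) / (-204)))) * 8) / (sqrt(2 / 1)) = -49096 * sqrt(2) / 35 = -1983.78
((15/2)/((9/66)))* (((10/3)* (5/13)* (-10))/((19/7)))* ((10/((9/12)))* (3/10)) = -770000/741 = -1039.14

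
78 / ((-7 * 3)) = -26 / 7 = -3.71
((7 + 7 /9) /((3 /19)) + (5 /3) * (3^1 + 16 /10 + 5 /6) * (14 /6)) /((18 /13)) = 16471 /324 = 50.84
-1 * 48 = -48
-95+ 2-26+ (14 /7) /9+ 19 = -898 /9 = -99.78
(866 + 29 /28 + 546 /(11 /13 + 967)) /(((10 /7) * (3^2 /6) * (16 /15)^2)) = 254709965 /715776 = 355.85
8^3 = 512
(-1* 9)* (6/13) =-54/13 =-4.15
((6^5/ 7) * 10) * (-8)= -622080/ 7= -88868.57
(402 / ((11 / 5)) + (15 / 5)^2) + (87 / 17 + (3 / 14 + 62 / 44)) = 259795 / 1309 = 198.47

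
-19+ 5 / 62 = -1173 / 62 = -18.92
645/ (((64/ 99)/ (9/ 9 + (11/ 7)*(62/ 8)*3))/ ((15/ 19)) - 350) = -1006674075/ 546223202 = -1.84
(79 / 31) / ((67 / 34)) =2686 / 2077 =1.29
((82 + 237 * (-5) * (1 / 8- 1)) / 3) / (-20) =-8951 / 480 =-18.65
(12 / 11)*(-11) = -12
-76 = -76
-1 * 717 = -717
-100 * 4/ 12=-100/ 3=-33.33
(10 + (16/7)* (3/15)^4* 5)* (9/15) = 6.01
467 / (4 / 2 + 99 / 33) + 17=110.40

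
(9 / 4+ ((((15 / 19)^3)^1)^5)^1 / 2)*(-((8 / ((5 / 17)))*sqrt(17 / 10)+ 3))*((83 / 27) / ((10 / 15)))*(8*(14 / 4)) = -301810240217165320285946*sqrt(170) / 379528175746869957475 - 26630315313279292966407 / 30362254059749596598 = -11245.55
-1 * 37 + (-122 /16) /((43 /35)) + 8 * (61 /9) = 11.02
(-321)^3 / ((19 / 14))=-463066254 / 19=-24371908.11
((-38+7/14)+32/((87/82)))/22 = -1277/3828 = -0.33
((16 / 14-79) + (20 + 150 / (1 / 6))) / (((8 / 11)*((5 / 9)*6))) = 38907 / 112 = 347.38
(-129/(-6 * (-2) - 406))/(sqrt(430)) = 3 * sqrt(430)/3940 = 0.02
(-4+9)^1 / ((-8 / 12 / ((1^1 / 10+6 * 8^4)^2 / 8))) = -566235648.01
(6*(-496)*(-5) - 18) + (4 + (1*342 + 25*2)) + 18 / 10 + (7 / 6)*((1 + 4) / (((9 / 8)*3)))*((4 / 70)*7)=6180499 / 405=15260.49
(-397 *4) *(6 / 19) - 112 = -11656 / 19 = -613.47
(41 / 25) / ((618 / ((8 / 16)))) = 41 / 30900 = 0.00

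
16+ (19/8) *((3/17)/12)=8723/544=16.03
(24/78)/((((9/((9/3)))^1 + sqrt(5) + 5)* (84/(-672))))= -256/767 + 32* sqrt(5)/767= -0.24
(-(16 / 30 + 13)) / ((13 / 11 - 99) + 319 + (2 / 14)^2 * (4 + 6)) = -109417 / 1789905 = -0.06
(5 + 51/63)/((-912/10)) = -305/4788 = -0.06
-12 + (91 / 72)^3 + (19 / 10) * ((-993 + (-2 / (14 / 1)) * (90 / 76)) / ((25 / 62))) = -4689.79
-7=-7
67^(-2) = 1 / 4489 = 0.00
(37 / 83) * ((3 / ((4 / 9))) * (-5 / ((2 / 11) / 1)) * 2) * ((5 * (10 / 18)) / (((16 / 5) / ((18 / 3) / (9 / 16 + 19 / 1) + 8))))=-248015625 / 207832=-1193.35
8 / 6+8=28 / 3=9.33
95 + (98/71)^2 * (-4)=87.38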